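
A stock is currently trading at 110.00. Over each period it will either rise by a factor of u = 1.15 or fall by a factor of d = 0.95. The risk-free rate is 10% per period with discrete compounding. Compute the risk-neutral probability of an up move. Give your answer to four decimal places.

Risk-neutral probability p = (1 + 0.1 − 0.95)/(1.15 − 0.95) = 0.1500/0.2000 = 0.7500

p = 0.7500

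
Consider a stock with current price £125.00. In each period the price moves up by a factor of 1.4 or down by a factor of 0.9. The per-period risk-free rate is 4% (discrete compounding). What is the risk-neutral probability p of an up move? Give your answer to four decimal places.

p = 0.2800

Risk-neutral probability p = (1 + 0.04 − 0.9)/(1.4 − 0.9) = 0.1400/0.5000 = 0.2800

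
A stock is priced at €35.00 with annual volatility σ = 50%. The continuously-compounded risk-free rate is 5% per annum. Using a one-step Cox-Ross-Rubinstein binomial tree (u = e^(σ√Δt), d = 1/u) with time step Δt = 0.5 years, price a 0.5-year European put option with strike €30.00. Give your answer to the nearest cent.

€2.92

CRR parameters: u = e^(σ√Δt) = e^(0.5·√0.5) = 1.4241, d = 1/u = 0.7022
Per-period rate: rΔt = 0.05·0.5 = 0.025, so R = e^0.025 = 1.0253
Risk-neutral probability p = (e^0.025 − 0.7022)/(1.4241 − 0.7022) = 0.3231/0.7219 = 0.4476
Terminal stock prices: S_u = 49.84, S_d = 24.58
Terminal payoffs (K − S): max(-19.84, 0) = 0, max(5.423, 0) = 5.423
Node 0 (S = 35): V_0 = e^(−0.025)·[0.4476·0.0000 + 0.5524·5.4234] = 2.9220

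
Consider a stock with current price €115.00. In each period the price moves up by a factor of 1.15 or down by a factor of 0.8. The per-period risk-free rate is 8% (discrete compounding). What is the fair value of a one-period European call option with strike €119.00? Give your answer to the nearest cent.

€9.81

Risk-neutral probability p = (1 + 0.08 − 0.8)/(1.15 − 0.8) = 0.2800/0.3500 = 0.8000
Terminal stock prices: S_u = 132.2, S_d = 92
Terminal payoffs (S − K): max(13.25, 0) = 13.25, max(-27, 0) = 0
Node 0 (S = 115): V_0 = 1/1.08·[0.8000·13.2500 + 0.2000·0.0000] = 9.8148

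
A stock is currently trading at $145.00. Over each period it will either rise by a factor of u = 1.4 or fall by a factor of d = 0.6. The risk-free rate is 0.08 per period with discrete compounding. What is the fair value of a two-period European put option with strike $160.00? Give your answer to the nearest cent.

$30.51

Risk-neutral probability p = (1 + 0.08 − 0.6)/(1.4 − 0.6) = 0.4800/0.8000 = 0.6000
Terminal stock prices: S_uu = 284.2, S_ud = 121.8, S_dd = 52.2
Terminal payoffs (K − S): max(-124.2, 0) = 0, max(38.2, 0) = 38.2, max(107.8, 0) = 107.8
Node u (S = 203): V_u = 1/1.08·[0.6000·0.0000 + 0.4000·38.2000] = 14.1481
Node d (S = 87): V_d = 1/1.08·[0.6000·38.2000 + 0.4000·107.8000] = 61.1481
Node 0 (S = 145): V_0 = 1/1.08·[0.6000·14.1481 + 0.4000·61.1481] = 30.5075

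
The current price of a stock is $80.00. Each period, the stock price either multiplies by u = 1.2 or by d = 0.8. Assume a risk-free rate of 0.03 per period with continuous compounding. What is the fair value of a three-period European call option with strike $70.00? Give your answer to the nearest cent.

Risk-neutral probability p = (e^0.03 − 0.8)/(1.2 − 0.8) = 0.2305/0.4000 = 0.5761
Terminal stock prices: S_uuu = 138.2, S_uud = 92.16, S_udd = 61.44, S_ddd = 40.96
Terminal payoffs (S − K): max(68.24, 0) = 68.24, max(22.16, 0) = 22.16, max(-8.56, 0) = 0, max(-29.04, 0) = 0
Node uu (S = 115.2): V_uu = e^(−0.03)·[0.5761·68.2400 + 0.4239·22.1600] = 47.2688
Node ud (S = 76.8): V_ud = e^(−0.03)·[0.5761·22.1600 + 0.4239·0.0000] = 12.3899
Node dd (S = 51.2): V_dd = e^(−0.03)·[0.5761·0.0000 + 0.4239·0.0000] = 0.0000
Node u (S = 96): V_u = e^(−0.03)·[0.5761·47.2688 + 0.4239·12.3899] = 31.5248
Node d (S = 64): V_d = e^(−0.03)·[0.5761·12.3899 + 0.4239·0.0000] = 6.9273
Node 0 (S = 80): V_0 = e^(−0.03)·[0.5761·31.5248 + 0.4239·6.9273] = 20.4752

$20.48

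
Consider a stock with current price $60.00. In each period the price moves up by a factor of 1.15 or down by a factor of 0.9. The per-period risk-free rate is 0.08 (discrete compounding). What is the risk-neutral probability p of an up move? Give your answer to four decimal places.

p = 0.7200

Risk-neutral probability p = (1 + 0.08 − 0.9)/(1.15 − 0.9) = 0.1800/0.2500 = 0.7200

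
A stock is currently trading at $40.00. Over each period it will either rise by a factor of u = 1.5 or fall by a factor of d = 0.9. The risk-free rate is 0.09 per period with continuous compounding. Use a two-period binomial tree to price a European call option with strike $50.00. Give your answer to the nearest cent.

$4.96

Risk-neutral probability p = (e^0.09 − 0.9)/(1.5 − 0.9) = 0.1942/0.6000 = 0.3236
Terminal stock prices: S_uu = 90, S_ud = 54, S_dd = 32.4
Terminal payoffs (S − K): max(40, 0) = 40, max(4, 0) = 4, max(-17.6, 0) = 0
Node u (S = 60): V_u = e^(−0.09)·[0.3236·40.0000 + 0.6764·4.0000] = 14.3034
Node d (S = 36): V_d = e^(−0.09)·[0.3236·4.0000 + 0.6764·0.0000] = 1.1831
Node 0 (S = 40): V_0 = e^(−0.09)·[0.3236·14.3034 + 0.6764·1.1831] = 4.9619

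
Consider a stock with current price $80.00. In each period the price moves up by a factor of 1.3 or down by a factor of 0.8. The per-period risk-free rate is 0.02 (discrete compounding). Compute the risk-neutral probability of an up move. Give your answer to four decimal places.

p = 0.4400

Risk-neutral probability p = (1 + 0.02 − 0.8)/(1.3 − 0.8) = 0.2200/0.5000 = 0.4400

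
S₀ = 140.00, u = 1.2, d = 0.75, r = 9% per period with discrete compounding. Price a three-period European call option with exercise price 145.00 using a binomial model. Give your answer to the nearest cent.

34.28

Risk-neutral probability p = (1 + 0.09 − 0.75)/(1.2 − 0.75) = 0.3400/0.4500 = 0.7556
Terminal stock prices: S_uuu = 241.9, S_uud = 151.2, S_udd = 94.5, S_ddd = 59.06
Terminal payoffs (S − K): max(96.92, 0) = 96.92, max(6.2, 0) = 6.2, max(-50.5, 0) = 0, max(-85.94, 0) = 0
Node uu (S = 201.6): V_uu = 1/1.09·[0.7556·96.9200 + 0.2444·6.2000] = 68.5725
Node ud (S = 126): V_ud = 1/1.09·[0.7556·6.2000 + 0.2444·0.0000] = 4.2977
Node dd (S = 78.75): V_dd = 1/1.09·[0.7556·0.0000 + 0.2444·0.0000] = 0.0000
Node u (S = 168): V_u = 1/1.09·[0.7556·68.5725 + 0.2444·4.2977] = 48.4962
Node d (S = 105): V_d = 1/1.09·[0.7556·4.2977 + 0.2444·0.0000] = 2.9790
Node 0 (S = 140): V_0 = 1/1.09·[0.7556·48.4962 + 0.2444·2.9790] = 34.2842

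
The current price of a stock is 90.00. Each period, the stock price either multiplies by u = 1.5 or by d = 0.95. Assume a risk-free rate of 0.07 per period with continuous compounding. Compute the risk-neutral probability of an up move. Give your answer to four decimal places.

Risk-neutral probability p = (e^0.07 − 0.95)/(1.5 − 0.95) = 0.1225/0.5500 = 0.2227

p = 0.2227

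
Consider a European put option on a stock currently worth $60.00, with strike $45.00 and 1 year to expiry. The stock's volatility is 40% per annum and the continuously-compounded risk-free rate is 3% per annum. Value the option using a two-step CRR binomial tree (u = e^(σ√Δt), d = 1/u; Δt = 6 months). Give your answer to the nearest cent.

CRR parameters: u = e^(σ√Δt) = e^(0.4·√0.5) = 1.3269, d = 1/u = 0.7536
Per-period rate: rΔt = 0.03·0.5 = 0.015, so R = e^0.015 = 1.0151
Risk-neutral probability p = (e^0.015 − 0.7536)/(1.3269 − 0.7536) = 0.2615/0.5733 = 0.4561
Terminal stock prices: S_uu = 105.6, S_ud = 60, S_dd = 34.08
Terminal payoffs (K − S): max(-60.64, 0) = 0, max(-15, 0) = 0, max(10.92, 0) = 10.92
Node u (S = 79.61): V_u = e^(−0.015)·[0.4561·0.0000 + 0.5439·0.0000] = 0.0000
Node d (S = 45.22): V_d = e^(−0.015)·[0.4561·0.0000 + 0.5439·10.9218] = 5.8517
Node 0 (S = 60): V_0 = e^(−0.015)·[0.4561·0.0000 + 0.5439·5.8517] = 3.1352

$3.14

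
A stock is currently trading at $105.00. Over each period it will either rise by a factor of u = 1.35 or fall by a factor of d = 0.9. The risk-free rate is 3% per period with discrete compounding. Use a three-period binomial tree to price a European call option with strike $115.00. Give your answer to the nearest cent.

$12.49

Risk-neutral probability p = (1 + 0.03 − 0.9)/(1.35 − 0.9) = 0.1300/0.4500 = 0.2889
Terminal stock prices: S_uuu = 258.3, S_uud = 172.2, S_udd = 114.8, S_ddd = 76.55
Terminal payoffs (S − K): max(143.3, 0) = 143.3, max(57.23, 0) = 57.23, max(-0.1825, 0) = 0, max(-38.45, 0) = 0
Node uu (S = 191.4): V_uu = 1/1.03·[0.2889·143.3394 + 0.7111·57.2263] = 79.7120
Node ud (S = 127.6): V_ud = 1/1.03·[0.2889·57.2263 + 0.7111·0.0000] = 16.0505
Node dd (S = 85.05): V_dd = 1/1.03·[0.2889·0.0000 + 0.7111·0.0000] = 0.0000
Node u (S = 141.8): V_u = 1/1.03·[0.2889·79.7120 + 0.7111·16.0505] = 33.4385
Node d (S = 94.5): V_d = 1/1.03·[0.2889·16.0505 + 0.7111·0.0000] = 4.5018
Node 0 (S = 105): V_0 = 1/1.03·[0.2889·33.4385 + 0.7111·4.5018] = 12.4867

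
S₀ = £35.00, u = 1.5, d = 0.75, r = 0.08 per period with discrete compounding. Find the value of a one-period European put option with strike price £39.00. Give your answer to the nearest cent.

£6.61

Risk-neutral probability p = (1 + 0.08 − 0.75)/(1.5 − 0.75) = 0.3300/0.7500 = 0.4400
Terminal stock prices: S_u = 52.5, S_d = 26.25
Terminal payoffs (K − S): max(-13.5, 0) = 0, max(12.75, 0) = 12.75
Node 0 (S = 35): V_0 = 1/1.08·[0.4400·0.0000 + 0.5600·12.7500] = 6.6111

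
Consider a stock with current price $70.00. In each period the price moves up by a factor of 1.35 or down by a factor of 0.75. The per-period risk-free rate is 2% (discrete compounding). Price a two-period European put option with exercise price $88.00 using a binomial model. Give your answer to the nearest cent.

$22.29

Risk-neutral probability p = (1 + 0.02 − 0.75)/(1.35 − 0.75) = 0.2700/0.6000 = 0.4500
Terminal stock prices: S_uu = 127.6, S_ud = 70.88, S_dd = 39.38
Terminal payoffs (K − S): max(-39.58, 0) = 0, max(17.12, 0) = 17.12, max(48.62, 0) = 48.62
Node u (S = 94.5): V_u = 1/1.02·[0.4500·0.0000 + 0.5500·17.1250] = 9.2341
Node d (S = 52.5): V_d = 1/1.02·[0.4500·17.1250 + 0.5500·48.6250] = 33.7745
Node 0 (S = 70): V_0 = 1/1.02·[0.4500·9.2341 + 0.5500·33.7745] = 22.2856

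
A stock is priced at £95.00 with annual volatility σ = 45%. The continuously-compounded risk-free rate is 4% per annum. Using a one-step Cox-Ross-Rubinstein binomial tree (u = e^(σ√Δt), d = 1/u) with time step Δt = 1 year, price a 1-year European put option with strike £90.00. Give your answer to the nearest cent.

£16.02

CRR parameters: u = e^(σ√Δt) = e^(0.45·√1) = 1.5683, d = 1/u = 0.6376
Per-period rate: rΔt = 0.04·1 = 0.04, so R = e^0.04 = 1.0408
Risk-neutral probability p = (e^0.04 − 0.6376)/(1.5683 − 0.6376) = 0.4032/0.9307 = 0.4332
Terminal stock prices: S_u = 149, S_d = 60.57
Terminal payoffs (K − S): max(-58.99, 0) = 0, max(29.43, 0) = 29.43
Node 0 (S = 95): V_0 = e^(−0.04)·[0.4332·0.0000 + 0.5668·29.4253] = 16.0240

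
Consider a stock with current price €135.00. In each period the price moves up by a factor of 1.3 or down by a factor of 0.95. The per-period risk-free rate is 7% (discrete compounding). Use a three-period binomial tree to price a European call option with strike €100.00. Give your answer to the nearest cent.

€53.37

Risk-neutral probability p = (1 + 0.07 − 0.95)/(1.3 − 0.95) = 0.1200/0.3500 = 0.3429
Terminal stock prices: S_uuu = 296.6, S_uud = 216.7, S_udd = 158.4, S_ddd = 115.7
Terminal payoffs (S − K): max(196.6, 0) = 196.6, max(116.7, 0) = 116.7, max(58.39, 0) = 58.39, max(15.75, 0) = 15.75
Node uu (S = 228.2): V_uu = 1/1.07·[0.3429·196.5950 + 0.6571·116.7425] = 134.6921
Node ud (S = 166.7): V_ud = 1/1.07·[0.3429·116.7425 + 0.6571·58.3887] = 73.2671
Node dd (S = 121.8): V_dd = 1/1.07·[0.3429·58.3887 + 0.6571·15.7456] = 28.3796
Node u (S = 175.5): V_u = 1/1.07·[0.3429·134.6921 + 0.6571·73.2671] = 88.1561
Node d (S = 128.2): V_d = 1/1.07·[0.3429·73.2671 + 0.6571·28.3796] = 40.9061
Node 0 (S = 135): V_0 = 1/1.07·[0.3429·88.1561 + 0.6571·40.9061] = 53.3702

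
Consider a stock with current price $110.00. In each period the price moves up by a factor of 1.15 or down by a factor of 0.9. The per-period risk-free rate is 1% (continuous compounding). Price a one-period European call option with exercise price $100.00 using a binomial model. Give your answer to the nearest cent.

$11.55

Risk-neutral probability p = (e^0.01 − 0.9)/(1.15 − 0.9) = 0.1101/0.2500 = 0.4402
Terminal stock prices: S_u = 126.5, S_d = 99
Terminal payoffs (S − K): max(26.5, 0) = 26.5, max(-1, 0) = 0
Node 0 (S = 110): V_0 = e^(−0.01)·[0.4402·26.5000 + 0.5598·0.0000] = 11.5492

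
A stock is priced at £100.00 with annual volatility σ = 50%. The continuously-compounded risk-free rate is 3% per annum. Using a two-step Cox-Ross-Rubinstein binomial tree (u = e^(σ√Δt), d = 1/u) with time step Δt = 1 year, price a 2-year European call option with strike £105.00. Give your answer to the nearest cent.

£26.00

CRR parameters: u = e^(σ√Δt) = e^(0.5·√1) = 1.6487, d = 1/u = 0.6065
Per-period rate: rΔt = 0.03·1 = 0.03, so R = e^0.03 = 1.0305
Risk-neutral probability p = (e^0.03 − 0.6065)/(1.6487 − 0.6065) = 0.4239/1.0422 = 0.4068
Terminal stock prices: S_uu = 271.8, S_ud = 100, S_dd = 36.79
Terminal payoffs (S − K): max(166.8, 0) = 166.8, max(-5, 0) = 0, max(-68.21, 0) = 0
Node u (S = 164.9): V_u = e^(−0.03)·[0.4068·166.8282 + 0.5932·0.0000] = 65.8539
Node d (S = 60.65): V_d = e^(−0.03)·[0.4068·0.0000 + 0.5932·0.0000] = 0.0000
Node 0 (S = 100): V_0 = e^(−0.03)·[0.4068·65.8539 + 0.5932·0.0000] = 25.9952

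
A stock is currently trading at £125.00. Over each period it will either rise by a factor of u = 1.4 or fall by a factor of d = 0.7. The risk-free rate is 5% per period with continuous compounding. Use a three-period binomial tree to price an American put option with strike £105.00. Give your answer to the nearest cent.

Risk-neutral probability p = (e^0.05 − 0.7)/(1.4 − 0.7) = 0.3513/0.7000 = 0.5018
Terminal stock prices: S_uuu = 343, S_uud = 171.5, S_udd = 85.75, S_ddd = 42.87
Terminal payoffs (K − S): max(-238, 0) = 0, max(-66.5, 0) = 0, max(19.25, 0) = 19.25, max(62.13, 0) = 62.13
Node uu (S = 245): continuation = e^(−0.05)·[0.5018·0.0000 + 0.4982·0.0000] = 0.0000; exercise value = 0.0000 ≤ continuation, so V_uu = 0.0000
Node ud (S = 122.5): continuation = e^(−0.05)·[0.5018·0.0000 + 0.4982·19.2500] = 9.1223; exercise value = 0.0000 ≤ continuation, so V_ud = 9.1223
Node dd (S = 61.25): continuation = e^(−0.05)·[0.5018·19.2500 + 0.4982·62.1250] = 38.6291; exercise value = 43.7500 > continuation, so V_dd = 43.7500 (exercise)
Node u (S = 175): continuation = e^(−0.05)·[0.5018·0.0000 + 0.4982·9.1223] = 4.3230; exercise value = 0.0000 ≤ continuation, so V_u = 4.3230
Node d (S = 87.5): continuation = e^(−0.05)·[0.5018·9.1223 + 0.4982·43.7500] = 25.0870; exercise value = 17.5000 ≤ continuation, so V_d = 25.0870
Node 0 (S = 125): continuation = e^(−0.05)·[0.5018·4.3230 + 0.4982·25.0870] = 13.9520; exercise value = 0.0000 ≤ continuation, so V_0 = 13.9520

£13.95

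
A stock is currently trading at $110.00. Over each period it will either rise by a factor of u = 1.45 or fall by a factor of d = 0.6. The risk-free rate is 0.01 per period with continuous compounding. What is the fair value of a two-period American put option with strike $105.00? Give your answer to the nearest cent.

Risk-neutral probability p = (e^0.01 − 0.6)/(1.45 − 0.6) = 0.4101/0.8500 = 0.4824
Terminal stock prices: S_uu = 231.3, S_ud = 95.7, S_dd = 39.6
Terminal payoffs (K − S): max(-126.3, 0) = 0, max(9.3, 0) = 9.3, max(65.4, 0) = 65.4
Node u (S = 159.5): continuation = e^(−0.01)·[0.4824·0.0000 + 0.5176·9.3000] = 4.7657; exercise value = 0.0000 ≤ continuation, so V_u = 4.7657
Node d (S = 66): continuation = e^(−0.01)·[0.4824·9.3000 + 0.5176·65.4000] = 37.9552; exercise value = 39.0000 > continuation, so V_d = 39.0000 (exercise)
Node 0 (S = 110): continuation = e^(−0.01)·[0.4824·4.7657 + 0.5176·39.0000] = 22.2612; exercise value = 0.0000 ≤ continuation, so V_0 = 22.2612

$22.26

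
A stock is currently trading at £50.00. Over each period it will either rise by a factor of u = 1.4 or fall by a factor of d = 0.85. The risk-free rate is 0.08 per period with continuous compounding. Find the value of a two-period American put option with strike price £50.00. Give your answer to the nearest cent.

Risk-neutral probability p = (e^0.08 − 0.85)/(1.4 − 0.85) = 0.2333/0.5500 = 0.4242
Terminal stock prices: S_uu = 98, S_ud = 59.5, S_dd = 36.12
Terminal payoffs (K − S): max(-48, 0) = 0, max(-9.5, 0) = 0, max(13.88, 0) = 13.88
Node u (S = 70): continuation = e^(−0.08)·[0.4242·0.0000 + 0.5758·0.0000] = 0.0000; exercise value = 0.0000 ≤ continuation, so V_u = 0.0000
Node d (S = 42.5): continuation = e^(−0.08)·[0.4242·0.0000 + 0.5758·13.8750] = 7.3755; exercise value = 7.5000 > continuation, so V_d = 7.5000 (exercise)
Node 0 (S = 50): continuation = e^(−0.08)·[0.4242·0.0000 + 0.5758·7.5000] = 3.9868; exercise value = 0.0000 ≤ continuation, so V_0 = 3.9868

£3.99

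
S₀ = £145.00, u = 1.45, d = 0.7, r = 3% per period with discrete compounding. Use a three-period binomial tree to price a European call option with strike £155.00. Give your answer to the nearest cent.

£39.76

Risk-neutral probability p = (1 + 0.03 − 0.7)/(1.45 − 0.7) = 0.3300/0.7500 = 0.4400
Terminal stock prices: S_uuu = 442.1, S_uud = 213.4, S_udd = 103, S_ddd = 49.73
Terminal payoffs (S − K): max(287.1, 0) = 287.1, max(58.4, 0) = 58.4, max(-51.98, 0) = 0, max(-105.3, 0) = 0
Node uu (S = 304.9): V_uu = 1/1.03·[0.4400·287.0506 + 0.5600·58.4038] = 154.3771
Node ud (S = 147.2): V_ud = 1/1.03·[0.4400·58.4038 + 0.5600·0.0000] = 24.9492
Node dd (S = 71.05): V_dd = 1/1.03·[0.4400·0.0000 + 0.5600·0.0000] = 0.0000
Node u (S = 210.2): V_u = 1/1.03·[0.4400·154.3771 + 0.5600·24.9492] = 79.5121
Node d (S = 101.5): V_d = 1/1.03·[0.4400·24.9492 + 0.5600·0.0000] = 10.6579
Node 0 (S = 145): V_0 = 1/1.03·[0.4400·79.5121 + 0.5600·10.6579] = 39.7609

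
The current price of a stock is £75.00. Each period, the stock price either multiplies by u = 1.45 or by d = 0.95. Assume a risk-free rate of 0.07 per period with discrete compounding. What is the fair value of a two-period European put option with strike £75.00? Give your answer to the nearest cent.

Risk-neutral probability p = (1 + 0.07 − 0.95)/(1.45 − 0.95) = 0.1200/0.5000 = 0.2400
Terminal stock prices: S_uu = 157.7, S_ud = 103.3, S_dd = 67.69
Terminal payoffs (K − S): max(-82.69, 0) = 0, max(-28.31, 0) = 0, max(7.312, 0) = 7.312
Node u (S = 108.8): V_u = 1/1.07·[0.2400·0.0000 + 0.7600·0.0000] = 0.0000
Node d (S = 71.25): V_d = 1/1.07·[0.2400·0.0000 + 0.7600·7.3125] = 5.1939
Node 0 (S = 75): V_0 = 1/1.07·[0.2400·0.0000 + 0.7600·5.1939] = 3.6891

£3.69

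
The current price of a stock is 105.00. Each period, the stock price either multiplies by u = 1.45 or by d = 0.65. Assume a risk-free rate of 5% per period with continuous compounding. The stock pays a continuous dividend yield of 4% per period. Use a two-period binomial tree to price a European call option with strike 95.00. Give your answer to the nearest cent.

24.82

Per-period risk-free factor R = e^0.05 = 1.0513; dividend-adjusted growth = e^(0.05−0.04) = 1.0101.
Risk-neutral probability p = (1.0101 − 0.65)/(1.45 − 0.65) = 0.3601/0.8000 = 0.4501
Terminal stock prices: S_uu = 220.8, S_ud = 98.96, S_dd = 44.36
Terminal payoffs (S − K): max(125.8, 0) = 125.8, max(3.963, 0) = 3.963, max(-50.64, 0) = 0
Node u (S = 152.2): V_u = e^(−0.05)·[0.4501·125.7625 + 0.5499·3.9625] = 55.9134
Node d (S = 68.25): V_d = e^(−0.05)·[0.4501·3.9625 + 0.5499·0.0000] = 1.6964
Node 0 (S = 105): V_0 = e^(−0.05)·[0.4501·55.9134 + 0.5499·1.6964] = 24.8247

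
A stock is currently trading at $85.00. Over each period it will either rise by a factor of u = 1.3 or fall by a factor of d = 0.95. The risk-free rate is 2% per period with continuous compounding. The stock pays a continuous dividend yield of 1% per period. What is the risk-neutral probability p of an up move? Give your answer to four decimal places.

p = 0.1716

Per-period risk-free factor R = e^0.02 = 1.0202; dividend-adjusted growth = e^(0.02−0.01) = 1.0101.
Risk-neutral probability p = (1.0101 − 0.95)/(1.3 − 0.95) = 0.0601/0.3500 = 0.1716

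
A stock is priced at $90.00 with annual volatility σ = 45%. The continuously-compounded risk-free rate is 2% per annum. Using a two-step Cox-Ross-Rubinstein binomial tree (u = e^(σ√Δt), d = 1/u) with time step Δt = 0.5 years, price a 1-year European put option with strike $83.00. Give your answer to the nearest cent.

CRR parameters: u = e^(σ√Δt) = e^(0.45·√0.5) = 1.3746, d = 1/u = 0.7275
Per-period rate: rΔt = 0.02·0.5 = 0.01, so R = e^0.01 = 1.0101
Risk-neutral probability p = (e^0.01 − 0.7275)/(1.3746 − 0.7275) = 0.2826/0.6472 = 0.4366
Terminal stock prices: S_uu = 170.1, S_ud = 90, S_dd = 47.63
Terminal payoffs (K − S): max(-87.07, 0) = 0, max(-7, 0) = 0, max(35.37, 0) = 35.37
Node u (S = 123.7): V_u = e^(−0.01)·[0.4366·0.0000 + 0.5634·0.0000] = 0.0000
Node d (S = 65.47): V_d = e^(−0.01)·[0.4366·0.0000 + 0.5634·35.3723] = 19.7289
Node 0 (S = 90): V_0 = e^(−0.01)·[0.4366·0.0000 + 0.5634·19.7289] = 11.0038

$11.00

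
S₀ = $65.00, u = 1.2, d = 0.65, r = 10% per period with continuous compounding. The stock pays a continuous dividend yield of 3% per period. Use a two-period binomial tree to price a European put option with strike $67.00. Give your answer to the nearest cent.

Per-period risk-free factor R = e^0.1 = 1.1052; dividend-adjusted growth = e^(0.1−0.03) = 1.0725.
Risk-neutral probability p = (1.0725 − 0.65)/(1.2 − 0.65) = 0.4225/0.5500 = 0.7682
Terminal stock prices: S_uu = 93.6, S_ud = 50.7, S_dd = 27.46
Terminal payoffs (K − S): max(-26.6, 0) = 0, max(16.3, 0) = 16.3, max(39.54, 0) = 39.54
Node u (S = 78): V_u = e^(−0.1)·[0.7682·0.0000 + 0.2318·16.3000] = 3.4188
Node d (S = 42.25): V_d = e^(−0.1)·[0.7682·16.3000 + 0.2318·39.5375] = 19.6228
Node 0 (S = 65): V_0 = e^(−0.1)·[0.7682·3.4188 + 0.2318·19.6228] = 6.4922

$6.49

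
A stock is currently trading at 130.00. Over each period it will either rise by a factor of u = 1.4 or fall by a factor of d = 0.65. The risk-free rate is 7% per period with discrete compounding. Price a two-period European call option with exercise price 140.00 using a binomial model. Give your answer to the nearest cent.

31.44

Risk-neutral probability p = (1 + 0.07 − 0.65)/(1.4 − 0.65) = 0.4200/0.7500 = 0.5600
Terminal stock prices: S_uu = 254.8, S_ud = 118.3, S_dd = 54.93
Terminal payoffs (S − K): max(114.8, 0) = 114.8, max(-21.7, 0) = 0, max(-85.07, 0) = 0
Node u (S = 182): V_u = 1/1.07·[0.5600·114.8000 + 0.4400·0.0000] = 60.0822
Node d (S = 84.5): V_d = 1/1.07·[0.5600·0.0000 + 0.4400·0.0000] = 0.0000
Node 0 (S = 130): V_0 = 1/1.07·[0.5600·60.0822 + 0.4400·0.0000] = 31.4449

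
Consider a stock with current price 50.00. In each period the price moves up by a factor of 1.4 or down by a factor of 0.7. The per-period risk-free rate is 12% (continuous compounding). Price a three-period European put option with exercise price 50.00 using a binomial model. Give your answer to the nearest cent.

4.39

Risk-neutral probability p = (e^0.12 − 0.7)/(1.4 − 0.7) = 0.4275/0.7000 = 0.6107
Terminal stock prices: S_uuu = 137.2, S_uud = 68.6, S_udd = 34.3, S_ddd = 17.15
Terminal payoffs (K − S): max(-87.2, 0) = 0, max(-18.6, 0) = 0, max(15.7, 0) = 15.7, max(32.85, 0) = 32.85
Node uu (S = 98): V_uu = e^(−0.12)·[0.6107·0.0000 + 0.3893·0.0000] = 0.0000
Node ud (S = 49): V_ud = e^(−0.12)·[0.6107·0.0000 + 0.3893·15.7000] = 5.4207
Node dd (S = 24.5): V_dd = e^(−0.12)·[0.6107·15.7000 + 0.3893·32.8500] = 19.8460
Node u (S = 70): V_u = e^(−0.12)·[0.6107·0.0000 + 0.3893·5.4207] = 1.8716
Node d (S = 35): V_d = e^(−0.12)·[0.6107·5.4207 + 0.3893·19.8460] = 9.7884
Node 0 (S = 50): V_0 = e^(−0.12)·[0.6107·1.8716 + 0.3893·9.7884] = 4.3934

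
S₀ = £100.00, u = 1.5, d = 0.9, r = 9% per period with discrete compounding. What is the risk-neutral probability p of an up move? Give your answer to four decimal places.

Risk-neutral probability p = (1 + 0.09 − 0.9)/(1.5 − 0.9) = 0.1900/0.6000 = 0.3167

p = 0.3167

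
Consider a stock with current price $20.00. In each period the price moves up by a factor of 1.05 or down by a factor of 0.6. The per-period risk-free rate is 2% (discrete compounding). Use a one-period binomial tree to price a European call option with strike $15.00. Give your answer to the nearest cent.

Risk-neutral probability p = (1 + 0.02 − 0.6)/(1.05 − 0.6) = 0.4200/0.4500 = 0.9333
Terminal stock prices: S_u = 21, S_d = 12
Terminal payoffs (S − K): max(6, 0) = 6, max(-3, 0) = 0
Node 0 (S = 20): V_0 = 1/1.02·[0.9333·6.0000 + 0.0667·0.0000] = 5.4902

$5.49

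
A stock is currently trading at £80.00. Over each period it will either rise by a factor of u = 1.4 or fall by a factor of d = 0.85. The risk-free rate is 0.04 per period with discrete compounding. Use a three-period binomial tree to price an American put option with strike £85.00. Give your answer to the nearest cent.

Risk-neutral probability p = (1 + 0.04 − 0.85)/(1.4 − 0.85) = 0.1900/0.5500 = 0.3455
Terminal stock prices: S_uuu = 219.5, S_uud = 133.3, S_udd = 80.92, S_ddd = 49.13
Terminal payoffs (K − S): max(-134.5, 0) = 0, max(-48.28, 0) = 0, max(4.08, 0) = 4.08, max(35.87, 0) = 35.87
Node uu (S = 156.8): continuation = 1/1.04·[0.3455·0.0000 + 0.6545·0.0000] = 0.0000; exercise value = 0.0000 ≤ continuation, so V_uu = 0.0000
Node ud (S = 95.2): continuation = 1/1.04·[0.3455·0.0000 + 0.6545·4.0800] = 2.5678; exercise value = 0.0000 ≤ continuation, so V_ud = 2.5678
Node dd (S = 57.8): continuation = 1/1.04·[0.3455·4.0800 + 0.6545·35.8700] = 23.9308; exercise value = 27.2000 > continuation, so V_dd = 27.2000 (exercise)
Node u (S = 112): continuation = 1/1.04·[0.3455·0.0000 + 0.6545·2.5678] = 1.6161; exercise value = 0.0000 ≤ continuation, so V_u = 1.6161
Node d (S = 68): continuation = 1/1.04·[0.3455·2.5678 + 0.6545·27.2000] = 17.9718; exercise value = 17.0000 ≤ continuation, so V_d = 17.9718
Node 0 (S = 80): continuation = 1/1.04·[0.3455·1.6161 + 0.6545·17.9718] = 11.8478; exercise value = 5.0000 ≤ continuation, so V_0 = 11.8478

£11.85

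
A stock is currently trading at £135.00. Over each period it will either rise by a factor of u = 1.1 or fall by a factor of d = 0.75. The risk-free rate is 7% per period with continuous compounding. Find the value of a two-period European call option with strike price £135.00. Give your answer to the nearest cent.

£20.93

Risk-neutral probability p = (e^0.07 − 0.75)/(1.1 − 0.75) = 0.3225/0.3500 = 0.9215
Terminal stock prices: S_uu = 163.4, S_ud = 111.4, S_dd = 75.94
Terminal payoffs (S − K): max(28.35, 0) = 28.35, max(-23.62, 0) = 0, max(-59.06, 0) = 0
Node u (S = 148.5): V_u = e^(−0.07)·[0.9215·28.3500 + 0.0785·0.0000] = 24.3571
Node d (S = 101.2): V_d = e^(−0.07)·[0.9215·0.0000 + 0.0785·0.0000] = 0.0000
Node 0 (S = 135): V_0 = e^(−0.07)·[0.9215·24.3571 + 0.0785·0.0000] = 20.9265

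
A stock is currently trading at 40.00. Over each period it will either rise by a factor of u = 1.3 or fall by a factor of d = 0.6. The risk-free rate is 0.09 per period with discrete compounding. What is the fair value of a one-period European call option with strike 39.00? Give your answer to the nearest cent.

Risk-neutral probability p = (1 + 0.09 − 0.6)/(1.3 − 0.6) = 0.4900/0.7000 = 0.7000
Terminal stock prices: S_u = 52, S_d = 24
Terminal payoffs (S − K): max(13, 0) = 13, max(-15, 0) = 0
Node 0 (S = 40): V_0 = 1/1.09·[0.7000·13.0000 + 0.3000·0.0000] = 8.3486

8.35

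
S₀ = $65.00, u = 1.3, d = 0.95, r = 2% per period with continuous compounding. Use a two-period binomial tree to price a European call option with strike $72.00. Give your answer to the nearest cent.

Risk-neutral probability p = (e^0.02 − 0.95)/(1.3 − 0.95) = 0.0702/0.3500 = 0.2006
Terminal stock prices: S_uu = 109.9, S_ud = 80.27, S_dd = 58.66
Terminal payoffs (S − K): max(37.85, 0) = 37.85, max(8.275, 0) = 8.275, max(-13.34, 0) = 0
Node u (S = 84.5): V_u = e^(−0.02)·[0.2006·37.8500 + 0.7994·8.2750] = 13.9257
Node d (S = 61.75): V_d = e^(−0.02)·[0.2006·8.2750 + 0.7994·0.0000] = 1.6269
Node 0 (S = 65): V_0 = e^(−0.02)·[0.2006·13.9257 + 0.7994·1.6269] = 4.0127

$4.01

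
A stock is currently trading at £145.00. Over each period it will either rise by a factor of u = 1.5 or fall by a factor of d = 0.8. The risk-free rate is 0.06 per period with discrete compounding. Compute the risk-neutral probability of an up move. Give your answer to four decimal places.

Risk-neutral probability p = (1 + 0.06 − 0.8)/(1.5 − 0.8) = 0.2600/0.7000 = 0.3714

p = 0.3714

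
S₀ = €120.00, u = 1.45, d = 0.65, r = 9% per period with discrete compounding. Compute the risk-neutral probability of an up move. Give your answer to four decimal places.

p = 0.5500

Risk-neutral probability p = (1 + 0.09 − 0.65)/(1.45 − 0.65) = 0.4400/0.8000 = 0.5500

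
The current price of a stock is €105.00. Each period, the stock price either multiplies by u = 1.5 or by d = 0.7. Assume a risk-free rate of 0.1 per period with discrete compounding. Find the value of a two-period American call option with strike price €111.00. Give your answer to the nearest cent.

Risk-neutral probability p = (1 + 0.1 − 0.7)/(1.5 − 0.7) = 0.4000/0.8000 = 0.5000
Terminal stock prices: S_uu = 236.2, S_ud = 110.2, S_dd = 51.45
Terminal payoffs (S − K): max(125.2, 0) = 125.2, max(-0.75, 0) = 0, max(-59.55, 0) = 0
Node u (S = 157.5): continuation = 1/1.1·[0.5000·125.2500 + 0.5000·0.0000] = 56.9318; exercise value = 46.5000 ≤ continuation, so V_u = 56.9318
Node d (S = 73.5): continuation = 1/1.1·[0.5000·0.0000 + 0.5000·0.0000] = 0.0000; exercise value = 0.0000 ≤ continuation, so V_d = 0.0000
Node 0 (S = 105): continuation = 1/1.1·[0.5000·56.9318 + 0.5000·0.0000] = 25.8781; exercise value = 0.0000 ≤ continuation, so V_0 = 25.8781

€25.88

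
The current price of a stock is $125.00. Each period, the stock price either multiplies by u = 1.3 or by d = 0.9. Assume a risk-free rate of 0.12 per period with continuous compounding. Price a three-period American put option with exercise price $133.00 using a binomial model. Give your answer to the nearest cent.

$8.00

Risk-neutral probability p = (e^0.12 − 0.9)/(1.3 − 0.9) = 0.2275/0.4000 = 0.5687
Terminal stock prices: S_uuu = 274.6, S_uud = 190.1, S_udd = 131.6, S_ddd = 91.13
Terminal payoffs (K − S): max(-141.6, 0) = 0, max(-57.13, 0) = 0, max(1.375, 0) = 1.375, max(41.87, 0) = 41.87
Node uu (S = 211.3): continuation = e^(−0.12)·[0.5687·0.0000 + 0.4313·0.0000] = 0.0000; exercise value = 0.0000 ≤ continuation, so V_uu = 0.0000
Node ud (S = 146.2): continuation = e^(−0.12)·[0.5687·0.0000 + 0.4313·1.3750] = 0.5259; exercise value = 0.0000 ≤ continuation, so V_ud = 0.5259
Node dd (S = 101.2): continuation = e^(−0.12)·[0.5687·1.3750 + 0.4313·41.8750] = 16.7104; exercise value = 31.7500 > continuation, so V_dd = 31.7500 (exercise)
Node u (S = 162.5): continuation = e^(−0.12)·[0.5687·0.0000 + 0.4313·0.5259] = 0.2012; exercise value = 0.0000 ≤ continuation, so V_u = 0.2012
Node d (S = 112.5): continuation = e^(−0.12)·[0.5687·0.5259 + 0.4313·31.7500] = 12.4094; exercise value = 20.5000 > continuation, so V_d = 20.5000 (exercise)
Node 0 (S = 125): continuation = e^(−0.12)·[0.5687·0.2012 + 0.4313·20.5000] = 7.9425; exercise value = 8.0000 > continuation, so V_0 = 8.0000 (exercise)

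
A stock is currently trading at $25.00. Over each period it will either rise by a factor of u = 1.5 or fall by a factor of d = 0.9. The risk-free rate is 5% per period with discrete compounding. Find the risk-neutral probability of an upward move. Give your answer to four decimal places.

p = 0.2500

Risk-neutral probability p = (1 + 0.05 − 0.9)/(1.5 − 0.9) = 0.1500/0.6000 = 0.2500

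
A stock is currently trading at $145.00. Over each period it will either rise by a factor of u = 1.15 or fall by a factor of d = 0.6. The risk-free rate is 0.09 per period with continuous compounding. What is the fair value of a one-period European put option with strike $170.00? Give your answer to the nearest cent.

Risk-neutral probability p = (e^0.09 − 0.6)/(1.15 − 0.6) = 0.4942/0.5500 = 0.8985
Terminal stock prices: S_u = 166.8, S_d = 87
Terminal payoffs (K − S): max(3.25, 0) = 3.25, max(83, 0) = 83
Node 0 (S = 145): V_0 = e^(−0.09)·[0.8985·3.2500 + 0.1015·83.0000] = 10.3683

$10.37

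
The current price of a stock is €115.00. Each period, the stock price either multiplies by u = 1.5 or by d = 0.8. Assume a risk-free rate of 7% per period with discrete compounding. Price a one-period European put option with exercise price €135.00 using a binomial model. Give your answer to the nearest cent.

€24.69

Risk-neutral probability p = (1 + 0.07 − 0.8)/(1.5 − 0.8) = 0.2700/0.7000 = 0.3857
Terminal stock prices: S_u = 172.5, S_d = 92
Terminal payoffs (K − S): max(-37.5, 0) = 0, max(43, 0) = 43
Node 0 (S = 115): V_0 = 1/1.07·[0.3857·0.0000 + 0.6143·43.0000] = 24.6862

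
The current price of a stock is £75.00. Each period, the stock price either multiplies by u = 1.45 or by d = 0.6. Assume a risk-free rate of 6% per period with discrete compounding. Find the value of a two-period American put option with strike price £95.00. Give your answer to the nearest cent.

Risk-neutral probability p = (1 + 0.06 − 0.6)/(1.45 − 0.6) = 0.4600/0.8500 = 0.5412
Terminal stock prices: S_uu = 157.7, S_ud = 65.25, S_dd = 27
Terminal payoffs (K − S): max(-62.69, 0) = 0, max(29.75, 0) = 29.75, max(68, 0) = 68
Node u (S = 108.8): continuation = 1/1.06·[0.5412·0.0000 + 0.4588·29.7500] = 12.8774; exercise value = 0.0000 ≤ continuation, so V_u = 12.8774
Node d (S = 45): continuation = 1/1.06·[0.5412·29.7500 + 0.4588·68.0000] = 44.6226; exercise value = 50.0000 > continuation, so V_d = 50.0000 (exercise)
Node 0 (S = 75): continuation = 1/1.06·[0.5412·12.8774 + 0.4588·50.0000] = 28.2171; exercise value = 20.0000 ≤ continuation, so V_0 = 28.2171

£28.22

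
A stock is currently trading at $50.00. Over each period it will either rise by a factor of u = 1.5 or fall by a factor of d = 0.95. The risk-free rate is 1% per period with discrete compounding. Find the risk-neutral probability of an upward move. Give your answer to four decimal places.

Risk-neutral probability p = (1 + 0.01 − 0.95)/(1.5 − 0.95) = 0.0600/0.5500 = 0.1091

p = 0.1091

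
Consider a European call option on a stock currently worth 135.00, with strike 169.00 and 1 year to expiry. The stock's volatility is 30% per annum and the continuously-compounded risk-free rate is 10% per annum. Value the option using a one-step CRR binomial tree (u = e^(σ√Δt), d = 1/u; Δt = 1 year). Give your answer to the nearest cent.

7.16

CRR parameters: u = e^(σ√Δt) = e^(0.3·√1) = 1.3499, d = 1/u = 0.7408
Per-period rate: rΔt = 0.1·1 = 0.1, so R = e^0.1 = 1.1052
Risk-neutral probability p = (e^0.1 − 0.7408)/(1.3499 − 0.7408) = 0.3644/0.6090 = 0.5982
Terminal stock prices: S_u = 182.2, S_d = 100
Terminal payoffs (S − K): max(13.23, 0) = 13.23, max(-68.99, 0) = 0
Node 0 (S = 135): V_0 = e^(−0.1)·[0.5982·13.2309 + 0.4018·0.0000] = 7.1620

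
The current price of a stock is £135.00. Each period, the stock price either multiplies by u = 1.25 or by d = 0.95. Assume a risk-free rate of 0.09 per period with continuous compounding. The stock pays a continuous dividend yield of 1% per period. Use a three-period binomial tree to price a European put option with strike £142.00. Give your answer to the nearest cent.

£3.44

Per-period risk-free factor R = e^0.09 = 1.0942; dividend-adjusted growth = e^(0.09−0.01) = 1.0833.
Risk-neutral probability p = (1.0833 − 0.95)/(1.25 − 0.95) = 0.1333/0.3000 = 0.4443
Terminal stock prices: S_uuu = 263.7, S_uud = 200.4, S_udd = 152.3, S_ddd = 115.7
Terminal payoffs (K − S): max(-121.7, 0) = 0, max(-58.39, 0) = 0, max(-10.3, 0) = 0, max(26.25, 0) = 26.25
Node uu (S = 210.9): V_uu = e^(−0.09)·[0.4443·0.0000 + 0.5557·0.0000] = 0.0000
Node ud (S = 160.3): V_ud = e^(−0.09)·[0.4443·0.0000 + 0.5557·0.0000] = 0.0000
Node dd (S = 121.8): V_dd = e^(−0.09)·[0.4443·0.0000 + 0.5557·26.2544] = 13.3341
Node u (S = 168.8): V_u = e^(−0.09)·[0.4443·0.0000 + 0.5557·0.0000] = 0.0000
Node d (S = 128.2): V_d = e^(−0.09)·[0.4443·0.0000 + 0.5557·13.3341] = 6.7721
Node 0 (S = 135): V_0 = e^(−0.09)·[0.4443·0.0000 + 0.5557·6.7721] = 3.4394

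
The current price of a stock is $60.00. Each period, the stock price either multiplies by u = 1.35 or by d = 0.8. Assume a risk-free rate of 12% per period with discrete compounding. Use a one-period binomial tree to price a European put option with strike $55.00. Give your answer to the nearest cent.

$2.61

Risk-neutral probability p = (1 + 0.12 − 0.8)/(1.35 − 0.8) = 0.3200/0.5500 = 0.5818
Terminal stock prices: S_u = 81, S_d = 48
Terminal payoffs (K − S): max(-26, 0) = 0, max(7, 0) = 7
Node 0 (S = 60): V_0 = 1/1.12·[0.5818·0.0000 + 0.4182·7.0000] = 2.6136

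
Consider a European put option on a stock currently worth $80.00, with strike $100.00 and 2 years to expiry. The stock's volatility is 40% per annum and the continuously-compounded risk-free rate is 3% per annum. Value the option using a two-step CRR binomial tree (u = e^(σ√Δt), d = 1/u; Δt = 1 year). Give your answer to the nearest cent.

$28.30

CRR parameters: u = e^(σ√Δt) = e^(0.4·√1) = 1.4918, d = 1/u = 0.6703
Per-period rate: rΔt = 0.03·1 = 0.03, so R = e^0.03 = 1.0305
Risk-neutral probability p = (e^0.03 − 0.6703)/(1.4918 − 0.6703) = 0.3601/0.8215 = 0.4384
Terminal stock prices: S_uu = 178, S_ud = 80, S_dd = 35.95
Terminal payoffs (K − S): max(-78.04, 0) = 0, max(20, 0) = 20, max(64.05, 0) = 64.05
Node u (S = 119.3): V_u = e^(−0.03)·[0.4384·0.0000 + 0.5616·20.0000] = 10.9004
Node d (S = 53.63): V_d = e^(−0.03)·[0.4384·20.0000 + 0.5616·64.0537] = 43.4189
Node 0 (S = 80): V_0 = e^(−0.03)·[0.4384·10.9004 + 0.5616·43.4189] = 28.3014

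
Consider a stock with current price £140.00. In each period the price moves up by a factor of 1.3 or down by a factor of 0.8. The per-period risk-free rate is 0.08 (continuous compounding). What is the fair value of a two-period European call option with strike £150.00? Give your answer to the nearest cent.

£23.69

Risk-neutral probability p = (e^0.08 − 0.8)/(1.3 − 0.8) = 0.2833/0.5000 = 0.5666
Terminal stock prices: S_uu = 236.6, S_ud = 145.6, S_dd = 89.6
Terminal payoffs (S − K): max(86.6, 0) = 86.6, max(-4.4, 0) = 0, max(-60.4, 0) = 0
Node u (S = 182): V_u = e^(−0.08)·[0.5666·86.6000 + 0.4334·0.0000] = 45.2930
Node d (S = 112): V_d = e^(−0.08)·[0.5666·0.0000 + 0.4334·0.0000] = 0.0000
Node 0 (S = 140): V_0 = e^(−0.08)·[0.5666·45.2930 + 0.4334·0.0000] = 23.6889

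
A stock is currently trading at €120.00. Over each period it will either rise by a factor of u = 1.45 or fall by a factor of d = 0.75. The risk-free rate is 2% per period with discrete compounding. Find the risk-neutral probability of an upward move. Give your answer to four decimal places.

p = 0.3857

Risk-neutral probability p = (1 + 0.02 − 0.75)/(1.45 − 0.75) = 0.2700/0.7000 = 0.3857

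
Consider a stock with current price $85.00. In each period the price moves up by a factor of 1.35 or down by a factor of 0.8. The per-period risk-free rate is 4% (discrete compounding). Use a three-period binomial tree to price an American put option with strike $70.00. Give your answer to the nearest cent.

Risk-neutral probability p = (1 + 0.04 − 0.8)/(1.35 − 0.8) = 0.2400/0.5500 = 0.4364
Terminal stock prices: S_uuu = 209.1, S_uud = 123.9, S_udd = 73.44, S_ddd = 43.52
Terminal payoffs (K − S): max(-139.1, 0) = 0, max(-53.93, 0) = 0, max(-3.44, 0) = 0, max(26.48, 0) = 26.48
Node uu (S = 154.9): continuation = 1/1.04·[0.4364·0.0000 + 0.5636·0.0000] = 0.0000; exercise value = 0.0000 ≤ continuation, so V_uu = 0.0000
Node ud (S = 91.8): continuation = 1/1.04·[0.4364·0.0000 + 0.5636·0.0000] = 0.0000; exercise value = 0.0000 ≤ continuation, so V_ud = 0.0000
Node dd (S = 54.4): continuation = 1/1.04·[0.4364·0.0000 + 0.5636·26.4800] = 14.3510; exercise value = 15.6000 > continuation, so V_dd = 15.6000 (exercise)
Node u (S = 114.8): continuation = 1/1.04·[0.4364·0.0000 + 0.5636·0.0000] = 0.0000; exercise value = 0.0000 ≤ continuation, so V_u = 0.0000
Node d (S = 68): continuation = 1/1.04·[0.4364·0.0000 + 0.5636·15.6000] = 8.4545; exercise value = 2.0000 ≤ continuation, so V_d = 8.4545
Node 0 (S = 85): continuation = 1/1.04·[0.4364·0.0000 + 0.5636·8.4545] = 4.5820; exercise value = 0.0000 ≤ continuation, so V_0 = 4.5820

$4.58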